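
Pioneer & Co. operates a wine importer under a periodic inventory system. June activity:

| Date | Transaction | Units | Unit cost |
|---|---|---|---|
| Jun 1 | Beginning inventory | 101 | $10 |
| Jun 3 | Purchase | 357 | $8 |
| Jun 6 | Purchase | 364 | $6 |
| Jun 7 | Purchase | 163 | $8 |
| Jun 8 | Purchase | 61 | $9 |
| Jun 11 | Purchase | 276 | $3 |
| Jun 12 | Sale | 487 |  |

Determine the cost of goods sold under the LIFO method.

COGS = $2,577

Jun 12, 487 sold [LIFO — newest first]: 276 @ $3 + 61 @ $9 + 150 @ $8 = $2,577
Ending inventory: 101 @ $10 + 357 @ $8 + 364 @ $6 + 13 @ $8 = $6,154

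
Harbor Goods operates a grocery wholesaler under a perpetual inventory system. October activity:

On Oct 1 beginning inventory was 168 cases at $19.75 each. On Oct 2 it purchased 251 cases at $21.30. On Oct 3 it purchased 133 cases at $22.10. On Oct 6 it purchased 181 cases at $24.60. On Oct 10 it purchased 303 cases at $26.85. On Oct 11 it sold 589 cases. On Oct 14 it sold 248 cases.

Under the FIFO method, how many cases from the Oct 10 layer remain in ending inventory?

199

Oct 11, 589 sold [FIFO — oldest first]: 168 @ $19.75 + 251 @ $21.30 + 133 @ $22.10 + 37 @ $24.60 = $12,513.80
Oct 14, 248 sold [FIFO — oldest first]: 144 @ $24.60 + 104 @ $26.85 = $6,334.80
Total COGS = $12,513.80 + $6,334.80 = $18,848.60
Ending inventory: 199 @ $26.85 = $5,343.15
Check: goods available $24,191.75 = COGS $18,848.60 + ending $5,343.15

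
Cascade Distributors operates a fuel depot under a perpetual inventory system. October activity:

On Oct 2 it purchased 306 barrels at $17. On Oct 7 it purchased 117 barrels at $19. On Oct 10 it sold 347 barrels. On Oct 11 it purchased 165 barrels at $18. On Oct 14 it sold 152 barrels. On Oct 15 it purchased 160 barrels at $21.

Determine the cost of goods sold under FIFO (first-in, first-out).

COGS = $8,793

Oct 10, 347 sold [FIFO — oldest first]: 306 @ $17 + 41 @ $19 = $5,981
Oct 14, 152 sold [FIFO — oldest first]: 76 @ $19 + 76 @ $18 = $2,812
Total COGS = $5,981 + $2,812 = $8,793
Ending inventory: 89 @ $18 + 160 @ $21 = $4,962
Check: goods available $13,755 = COGS $8,793 + ending $4,962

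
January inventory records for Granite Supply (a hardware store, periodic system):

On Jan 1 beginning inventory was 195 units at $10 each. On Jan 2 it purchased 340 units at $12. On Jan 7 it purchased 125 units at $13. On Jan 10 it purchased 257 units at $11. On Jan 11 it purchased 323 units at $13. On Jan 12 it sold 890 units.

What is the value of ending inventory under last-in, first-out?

Ending inventory = $3,810

Jan 12, 890 sold [LIFO — newest first]: 323 @ $13 + 257 @ $11 + 125 @ $13 + 185 @ $12 = $10,871
Ending inventory: 195 @ $10 + 155 @ $12 = $3,810
Check: goods available $14,681 = COGS $10,871 + ending $3,810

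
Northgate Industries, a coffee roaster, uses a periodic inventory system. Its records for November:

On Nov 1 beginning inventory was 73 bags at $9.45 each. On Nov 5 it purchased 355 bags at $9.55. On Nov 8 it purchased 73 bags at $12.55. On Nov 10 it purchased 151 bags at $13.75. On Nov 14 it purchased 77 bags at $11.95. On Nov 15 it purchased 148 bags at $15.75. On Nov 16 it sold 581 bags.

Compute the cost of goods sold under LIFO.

COGS = $7,504.15

Nov 16, 581 sold [LIFO — newest first]: 148 @ $15.75 + 77 @ $11.95 + 151 @ $13.75 + 73 @ $12.55 + 132 @ $9.55 = $7,504.15
Ending inventory: 73 @ $9.45 + 223 @ $9.55 = $2,819.50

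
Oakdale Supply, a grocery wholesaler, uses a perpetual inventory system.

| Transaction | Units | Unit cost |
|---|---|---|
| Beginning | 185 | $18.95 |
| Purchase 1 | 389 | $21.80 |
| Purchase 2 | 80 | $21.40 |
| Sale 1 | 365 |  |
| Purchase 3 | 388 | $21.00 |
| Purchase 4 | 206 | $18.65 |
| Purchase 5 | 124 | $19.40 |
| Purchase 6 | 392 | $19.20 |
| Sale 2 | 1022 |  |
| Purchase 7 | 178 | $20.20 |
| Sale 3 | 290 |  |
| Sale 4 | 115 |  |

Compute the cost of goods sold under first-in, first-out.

COGS = $36,185.45

Sale 1 (365) [FIFO — oldest first]: 185 @ $18.95 + 180 @ $21.80 = $7,429.75
Sale 2 (1022) [FIFO — oldest first]: 209 @ $21.80 + 80 @ $21.40 + 388 @ $21.00 + 206 @ $18.65 + 124 @ $19.40 + 15 @ $19.20 = $20,951.70
Sale 3 (290) [FIFO — oldest first]: 290 @ $19.20 = $5,568.00
Sale 4 (115) [FIFO — oldest first]: 87 @ $19.20 + 28 @ $20.20 = $2,236.00
Total COGS = $7,429.75 + $20,951.70 + $5,568.00 + $2,236.00 = $36,185.45
Ending inventory: 150 @ $20.20 = $3,030.00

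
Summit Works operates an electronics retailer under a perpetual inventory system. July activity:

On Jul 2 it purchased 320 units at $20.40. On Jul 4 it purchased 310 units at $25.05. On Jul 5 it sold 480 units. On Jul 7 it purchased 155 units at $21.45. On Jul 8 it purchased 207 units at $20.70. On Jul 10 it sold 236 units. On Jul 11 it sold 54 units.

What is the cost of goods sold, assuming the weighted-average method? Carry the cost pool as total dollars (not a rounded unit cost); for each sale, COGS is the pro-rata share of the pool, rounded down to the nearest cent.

COGS = $17,128.03

After Jul 2: 320 on hand, pool $6,528.00 (≈ $20.4000 each)
After Jul 4: 630 on hand, pool $14,293.50 (≈ $22.6881 each)
Jul 5, sell 480: 480/630 × $14,293.50 → $10,890.28
After Jul 7: 305 on hand, pool $6,727.97 (≈ $22.0589 each)
After Jul 8: 512 on hand, pool $11,012.87 (≈ $21.5095 each)
Jul 10, sell 236: 236/512 × $11,012.87 → $5,076.24
Jul 11, sell 54: 54/276 × $5,936.63 → $1,161.51
Total COGS = $10,890.28 + $5,076.24 + $1,161.51 = $17,128.03
Ending inventory (cost pool remaining) = $4,775.12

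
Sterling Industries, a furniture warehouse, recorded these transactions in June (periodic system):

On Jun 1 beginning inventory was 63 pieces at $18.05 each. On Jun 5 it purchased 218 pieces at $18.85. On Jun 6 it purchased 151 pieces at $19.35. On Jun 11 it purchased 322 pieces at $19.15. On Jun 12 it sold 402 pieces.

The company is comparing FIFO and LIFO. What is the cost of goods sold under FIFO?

FIFO COGS: 63 @ $18.05 + 218 @ $18.85 + 121 @ $19.35 = $7,587.80
LIFO COGS: 322 @ $19.15 + 80 @ $19.35 = $7,714.30

COGS = $7,587.80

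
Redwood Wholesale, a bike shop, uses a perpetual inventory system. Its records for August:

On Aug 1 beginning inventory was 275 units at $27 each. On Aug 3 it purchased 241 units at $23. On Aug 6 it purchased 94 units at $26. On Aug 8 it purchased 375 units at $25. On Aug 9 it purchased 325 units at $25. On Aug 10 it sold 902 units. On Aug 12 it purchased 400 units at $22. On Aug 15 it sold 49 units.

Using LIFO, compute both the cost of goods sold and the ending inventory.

Aug 10, 902 sold [LIFO — newest first]: 325 @ $25 + 375 @ $25 + 94 @ $26 + 108 @ $23 = $22,428
Aug 15, 49 sold [LIFO — newest first]: 49 @ $22 = $1,078
Total COGS = $22,428 + $1,078 = $23,506
Ending inventory: 275 @ $27 + 133 @ $23 + 351 @ $22 = $18,206
Check: goods available $41,712 = COGS $23,506 + ending $18,206

COGS = $23,506; ending inventory = $18,206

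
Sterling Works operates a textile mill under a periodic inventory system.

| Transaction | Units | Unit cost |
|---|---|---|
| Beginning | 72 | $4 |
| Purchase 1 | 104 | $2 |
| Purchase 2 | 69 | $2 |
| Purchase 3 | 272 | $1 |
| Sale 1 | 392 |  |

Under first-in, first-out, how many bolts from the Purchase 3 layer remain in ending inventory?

Sale 1 (392) [FIFO — oldest first]: 72 @ $4 + 104 @ $2 + 69 @ $2 + 147 @ $1 = $781
Ending inventory: 125 @ $1 = $125
Check: goods available $906 = COGS $781 + ending $125

125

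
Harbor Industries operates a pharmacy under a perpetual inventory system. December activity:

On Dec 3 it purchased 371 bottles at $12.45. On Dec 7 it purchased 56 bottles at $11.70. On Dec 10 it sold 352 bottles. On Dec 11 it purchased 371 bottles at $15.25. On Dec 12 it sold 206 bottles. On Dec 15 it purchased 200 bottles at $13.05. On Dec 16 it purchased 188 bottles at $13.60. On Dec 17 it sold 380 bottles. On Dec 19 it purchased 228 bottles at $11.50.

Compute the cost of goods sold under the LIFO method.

COGS = $12,544.30

Dec 10, 352 sold [LIFO — newest first]: 56 @ $11.70 + 296 @ $12.45 = $4,340.40
Dec 12, 206 sold [LIFO — newest first]: 206 @ $15.25 = $3,141.50
Dec 17, 380 sold [LIFO — newest first]: 188 @ $13.60 + 192 @ $13.05 = $5,062.40
Total COGS = $4,340.40 + $3,141.50 + $5,062.40 = $12,544.30
Ending inventory: 75 @ $12.45 + 165 @ $15.25 + 8 @ $13.05 + 228 @ $11.50 = $6,176.40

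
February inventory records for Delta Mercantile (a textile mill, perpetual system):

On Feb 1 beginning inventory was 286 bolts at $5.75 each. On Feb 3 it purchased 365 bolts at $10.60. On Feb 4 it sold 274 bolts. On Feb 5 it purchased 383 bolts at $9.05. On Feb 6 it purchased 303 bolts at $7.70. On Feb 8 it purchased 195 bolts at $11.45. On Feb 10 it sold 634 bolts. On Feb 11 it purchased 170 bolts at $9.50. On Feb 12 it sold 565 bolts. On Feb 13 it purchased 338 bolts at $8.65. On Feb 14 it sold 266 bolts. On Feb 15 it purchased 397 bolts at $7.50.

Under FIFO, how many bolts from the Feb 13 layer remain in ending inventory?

301

Feb 4, 274 sold [FIFO — oldest first]: 274 @ $5.75 = $1,575.50
Feb 10, 634 sold [FIFO — oldest first]: 12 @ $5.75 + 365 @ $10.60 + 257 @ $9.05 = $6,263.85
Feb 12, 565 sold [FIFO — oldest first]: 126 @ $9.05 + 303 @ $7.70 + 136 @ $11.45 = $5,030.60
Feb 14, 266 sold [FIFO — oldest first]: 59 @ $11.45 + 170 @ $9.50 + 37 @ $8.65 = $2,610.60
Total COGS = $1,575.50 + $6,263.85 + $5,030.60 + $2,610.60 = $15,480.55
Ending inventory: 301 @ $8.65 + 397 @ $7.50 = $5,581.15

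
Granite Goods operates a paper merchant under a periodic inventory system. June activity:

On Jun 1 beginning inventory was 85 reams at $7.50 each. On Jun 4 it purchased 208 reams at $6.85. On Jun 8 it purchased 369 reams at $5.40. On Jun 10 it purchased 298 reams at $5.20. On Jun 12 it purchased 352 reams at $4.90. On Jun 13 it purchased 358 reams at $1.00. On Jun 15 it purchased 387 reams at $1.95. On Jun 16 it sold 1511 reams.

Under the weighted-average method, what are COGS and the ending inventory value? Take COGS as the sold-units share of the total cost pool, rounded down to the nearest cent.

COGS = $6,201.16; ending inventory = $2,240.79

Jun 16, sell 1511: 1511/2057 × $8,441.95 → $6,201.16
Ending inventory (cost pool remaining) = $2,240.79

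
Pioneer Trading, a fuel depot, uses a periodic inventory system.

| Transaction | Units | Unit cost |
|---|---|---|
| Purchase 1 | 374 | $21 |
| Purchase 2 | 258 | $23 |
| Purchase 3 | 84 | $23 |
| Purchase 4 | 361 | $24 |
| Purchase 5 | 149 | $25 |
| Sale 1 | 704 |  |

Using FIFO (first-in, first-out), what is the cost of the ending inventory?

Ending inventory = $12,665

Sale 1 (704) [FIFO — oldest first]: 374 @ $21 + 258 @ $23 + 72 @ $23 = $15,444
Ending inventory: 12 @ $23 + 361 @ $24 + 149 @ $25 = $12,665
Check: goods available $28,109 = COGS $15,444 + ending $12,665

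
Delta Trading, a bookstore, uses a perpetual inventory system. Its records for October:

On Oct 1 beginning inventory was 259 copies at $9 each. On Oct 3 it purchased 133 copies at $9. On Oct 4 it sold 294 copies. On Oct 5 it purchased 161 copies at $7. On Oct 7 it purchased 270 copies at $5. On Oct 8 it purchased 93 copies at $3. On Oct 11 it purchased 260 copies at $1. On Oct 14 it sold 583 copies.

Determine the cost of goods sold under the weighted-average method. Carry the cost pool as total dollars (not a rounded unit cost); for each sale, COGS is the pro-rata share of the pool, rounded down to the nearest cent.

COGS = $5,222.56

After Oct 1: 259 on hand, pool $2,331.00 (≈ $9.0000 each)
After Oct 3: 392 on hand, pool $3,528.00 (≈ $9.0000 each)
Oct 4, sell 294: 294/392 × $3,528.00 → $2,646.00
After Oct 5: 259 on hand, pool $2,009.00 (≈ $7.7568 each)
After Oct 7: 529 on hand, pool $3,359.00 (≈ $6.3497 each)
After Oct 8: 622 on hand, pool $3,638.00 (≈ $5.8489 each)
After Oct 11: 882 on hand, pool $3,898.00 (≈ $4.4195 each)
Oct 14, sell 583: 583/882 × $3,898.00 → $2,576.56
Total COGS = $2,646.00 + $2,576.56 = $5,222.56
Ending inventory (cost pool remaining) = $1,321.44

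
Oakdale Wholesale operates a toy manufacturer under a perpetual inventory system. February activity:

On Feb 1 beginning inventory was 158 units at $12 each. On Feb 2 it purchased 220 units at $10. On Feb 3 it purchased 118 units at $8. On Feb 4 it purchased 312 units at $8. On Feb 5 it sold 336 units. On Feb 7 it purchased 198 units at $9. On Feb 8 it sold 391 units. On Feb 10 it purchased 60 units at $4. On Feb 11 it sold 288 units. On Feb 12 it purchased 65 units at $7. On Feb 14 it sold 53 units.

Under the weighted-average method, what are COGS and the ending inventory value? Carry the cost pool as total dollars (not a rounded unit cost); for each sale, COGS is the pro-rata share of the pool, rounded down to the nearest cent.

COGS = $9,535.86; ending inventory = $477.14

After Feb 1: 158 on hand, pool $1,896.00 (≈ $12.0000 each)
After Feb 2: 378 on hand, pool $4,096.00 (≈ $10.8360 each)
After Feb 3: 496 on hand, pool $5,040.00 (≈ $10.1613 each)
After Feb 4: 808 on hand, pool $7,536.00 (≈ $9.3267 each)
Feb 5, sell 336: 336/808 × $7,536.00 → $3,133.78
After Feb 7: 670 on hand, pool $6,184.22 (≈ $9.2302 each)
Feb 8, sell 391: 391/670 × $6,184.22 → $3,609.00
After Feb 10: 339 on hand, pool $2,815.22 (≈ $8.3045 each)
Feb 11, sell 288: 288/339 × $2,815.22 → $2,391.69
After Feb 12: 116 on hand, pool $878.53 (≈ $7.5735 each)
Feb 14, sell 53: 53/116 × $878.53 → $401.39
Total COGS = $3,133.78 + $3,609.00 + $2,391.69 + $401.39 = $9,535.86
Ending inventory (cost pool remaining) = $477.14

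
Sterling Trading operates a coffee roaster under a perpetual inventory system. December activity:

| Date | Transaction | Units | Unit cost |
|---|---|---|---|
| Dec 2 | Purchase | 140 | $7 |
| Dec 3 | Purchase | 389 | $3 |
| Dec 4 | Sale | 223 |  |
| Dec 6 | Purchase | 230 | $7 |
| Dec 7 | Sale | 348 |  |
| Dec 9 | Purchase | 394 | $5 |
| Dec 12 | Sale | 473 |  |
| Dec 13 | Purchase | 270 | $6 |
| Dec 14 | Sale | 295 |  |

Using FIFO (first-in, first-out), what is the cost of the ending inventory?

Ending inventory = $504

Dec 4, 223 sold [FIFO — oldest first]: 140 @ $7 + 83 @ $3 = $1,229
Dec 7, 348 sold [FIFO — oldest first]: 306 @ $3 + 42 @ $7 = $1,212
Dec 12, 473 sold [FIFO — oldest first]: 188 @ $7 + 285 @ $5 = $2,741
Dec 14, 295 sold [FIFO — oldest first]: 109 @ $5 + 186 @ $6 = $1,661
Total COGS = $1,229 + $1,212 + $2,741 + $1,661 = $6,843
Ending inventory: 84 @ $6 = $504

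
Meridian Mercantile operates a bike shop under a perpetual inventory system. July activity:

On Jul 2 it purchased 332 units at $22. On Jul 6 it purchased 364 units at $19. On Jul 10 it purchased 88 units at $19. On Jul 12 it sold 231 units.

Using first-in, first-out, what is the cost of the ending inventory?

Jul 12, 231 sold [FIFO — oldest first]: 231 @ $22 = $5,082
Ending inventory: 101 @ $22 + 364 @ $19 + 88 @ $19 = $10,810

Ending inventory = $10,810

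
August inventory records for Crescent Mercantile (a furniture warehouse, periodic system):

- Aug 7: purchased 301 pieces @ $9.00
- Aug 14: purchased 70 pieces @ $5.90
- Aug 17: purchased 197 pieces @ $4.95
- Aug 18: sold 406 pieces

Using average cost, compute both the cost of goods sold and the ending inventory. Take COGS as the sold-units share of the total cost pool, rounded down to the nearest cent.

Aug 18, sell 406: 406/568 × $4,097.15 → $2,928.59
Ending inventory (cost pool remaining) = $1,168.56

COGS = $2,928.59; ending inventory = $1,168.56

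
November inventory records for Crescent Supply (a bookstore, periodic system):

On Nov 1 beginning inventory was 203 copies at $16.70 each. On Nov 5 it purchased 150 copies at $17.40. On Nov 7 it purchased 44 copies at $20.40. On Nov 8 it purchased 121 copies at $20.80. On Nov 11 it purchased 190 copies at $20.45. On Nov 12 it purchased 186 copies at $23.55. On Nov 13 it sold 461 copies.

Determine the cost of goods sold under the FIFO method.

Nov 13, 461 sold [FIFO — oldest first]: 203 @ $16.70 + 150 @ $17.40 + 44 @ $20.40 + 64 @ $20.80 = $8,228.90
Ending inventory: 57 @ $20.80 + 190 @ $20.45 + 186 @ $23.55 = $9,451.40

COGS = $8,228.90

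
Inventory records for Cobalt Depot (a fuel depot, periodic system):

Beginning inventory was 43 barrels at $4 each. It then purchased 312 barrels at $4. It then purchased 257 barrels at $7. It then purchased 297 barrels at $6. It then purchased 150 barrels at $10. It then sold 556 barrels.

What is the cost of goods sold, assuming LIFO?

Sale 1 (556) [LIFO — newest first]: 150 @ $10 + 297 @ $6 + 109 @ $7 = $4,045
Ending inventory: 43 @ $4 + 312 @ $4 + 148 @ $7 = $2,456
Check: goods available $6,501 = COGS $4,045 + ending $2,456

COGS = $4,045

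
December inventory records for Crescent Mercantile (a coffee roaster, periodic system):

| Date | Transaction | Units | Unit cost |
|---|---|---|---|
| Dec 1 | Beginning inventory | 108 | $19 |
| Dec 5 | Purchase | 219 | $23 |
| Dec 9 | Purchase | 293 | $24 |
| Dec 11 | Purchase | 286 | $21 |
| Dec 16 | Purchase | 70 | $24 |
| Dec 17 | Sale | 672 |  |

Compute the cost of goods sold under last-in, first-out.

Dec 17, 672 sold [LIFO — newest first]: 70 @ $24 + 286 @ $21 + 293 @ $24 + 23 @ $23 = $15,247
Ending inventory: 108 @ $19 + 196 @ $23 = $6,560
Check: goods available $21,807 = COGS $15,247 + ending $6,560

COGS = $15,247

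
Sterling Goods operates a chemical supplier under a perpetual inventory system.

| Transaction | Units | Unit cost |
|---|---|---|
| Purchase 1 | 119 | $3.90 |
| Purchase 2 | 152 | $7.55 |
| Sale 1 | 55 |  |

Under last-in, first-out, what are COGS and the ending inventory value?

Sale 1 (55) [LIFO — newest first]: 55 @ $7.55 = $415.25
Ending inventory: 119 @ $3.90 + 97 @ $7.55 = $1,196.45

COGS = $415.25; ending inventory = $1,196.45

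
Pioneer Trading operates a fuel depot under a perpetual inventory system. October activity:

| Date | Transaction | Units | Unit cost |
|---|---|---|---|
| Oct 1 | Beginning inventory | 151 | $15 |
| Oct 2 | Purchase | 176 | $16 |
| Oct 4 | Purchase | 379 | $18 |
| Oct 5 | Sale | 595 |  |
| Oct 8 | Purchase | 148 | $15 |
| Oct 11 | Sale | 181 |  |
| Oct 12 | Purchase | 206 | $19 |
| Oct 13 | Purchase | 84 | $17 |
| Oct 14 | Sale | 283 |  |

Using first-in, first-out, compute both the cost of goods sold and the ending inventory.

COGS = $18,018; ending inventory = $1,447

Oct 5, 595 sold [FIFO — oldest first]: 151 @ $15 + 176 @ $16 + 268 @ $18 = $9,905
Oct 11, 181 sold [FIFO — oldest first]: 111 @ $18 + 70 @ $15 = $3,048
Oct 14, 283 sold [FIFO — oldest first]: 78 @ $15 + 205 @ $19 = $5,065
Total COGS = $9,905 + $3,048 + $5,065 = $18,018
Ending inventory: 1 @ $19 + 84 @ $17 = $1,447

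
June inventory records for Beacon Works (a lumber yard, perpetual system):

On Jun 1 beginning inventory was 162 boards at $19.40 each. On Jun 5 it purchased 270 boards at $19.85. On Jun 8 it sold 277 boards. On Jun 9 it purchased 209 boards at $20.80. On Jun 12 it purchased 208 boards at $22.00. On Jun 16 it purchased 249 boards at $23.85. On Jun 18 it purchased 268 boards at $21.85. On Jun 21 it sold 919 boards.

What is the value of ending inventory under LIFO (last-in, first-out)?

Ending inventory = $3,319.00

Jun 8, 277 sold [LIFO — newest first]: 270 @ $19.85 + 7 @ $19.40 = $5,495.30
Jun 21, 919 sold [LIFO — newest first]: 268 @ $21.85 + 249 @ $23.85 + 208 @ $22.00 + 194 @ $20.80 = $20,405.65
Total COGS = $5,495.30 + $20,405.65 = $25,900.95
Ending inventory: 155 @ $19.40 + 15 @ $20.80 = $3,319.00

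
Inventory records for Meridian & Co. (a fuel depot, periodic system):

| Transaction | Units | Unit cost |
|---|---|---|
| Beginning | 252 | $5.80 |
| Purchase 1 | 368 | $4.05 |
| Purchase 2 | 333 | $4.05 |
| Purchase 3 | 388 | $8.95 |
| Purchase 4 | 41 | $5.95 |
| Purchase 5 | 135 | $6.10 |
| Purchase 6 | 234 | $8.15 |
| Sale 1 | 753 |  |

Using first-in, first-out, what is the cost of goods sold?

COGS = $3,490.65

Sale 1 (753) [FIFO — oldest first]: 252 @ $5.80 + 368 @ $4.05 + 133 @ $4.05 = $3,490.65
Ending inventory: 200 @ $4.05 + 388 @ $8.95 + 41 @ $5.95 + 135 @ $6.10 + 234 @ $8.15 = $7,257.15
Check: goods available $10,747.80 = COGS $3,490.65 + ending $7,257.15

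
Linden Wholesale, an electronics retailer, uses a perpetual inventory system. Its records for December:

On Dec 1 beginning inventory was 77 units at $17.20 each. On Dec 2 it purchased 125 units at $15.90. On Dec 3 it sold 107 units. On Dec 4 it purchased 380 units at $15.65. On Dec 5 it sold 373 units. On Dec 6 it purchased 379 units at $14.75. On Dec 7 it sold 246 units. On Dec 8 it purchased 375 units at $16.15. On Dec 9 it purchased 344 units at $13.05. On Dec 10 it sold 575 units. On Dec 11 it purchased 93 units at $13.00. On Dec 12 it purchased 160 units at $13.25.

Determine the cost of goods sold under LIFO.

COGS = $19,387.10

Dec 3, 107 sold [LIFO — newest first]: 107 @ $15.90 = $1,701.30
Dec 5, 373 sold [LIFO — newest first]: 373 @ $15.65 = $5,837.45
Dec 7, 246 sold [LIFO — newest first]: 246 @ $14.75 = $3,628.50
Dec 10, 575 sold [LIFO — newest first]: 344 @ $13.05 + 231 @ $16.15 = $8,219.85
Total COGS = $1,701.30 + $5,837.45 + $3,628.50 + $8,219.85 = $19,387.10
Ending inventory: 77 @ $17.20 + 18 @ $15.90 + 7 @ $15.65 + 133 @ $14.75 + 144 @ $16.15 + 93 @ $13.00 + 160 @ $13.25 = $9,336.50
Check: goods available $28,723.60 = COGS $19,387.10 + ending $9,336.50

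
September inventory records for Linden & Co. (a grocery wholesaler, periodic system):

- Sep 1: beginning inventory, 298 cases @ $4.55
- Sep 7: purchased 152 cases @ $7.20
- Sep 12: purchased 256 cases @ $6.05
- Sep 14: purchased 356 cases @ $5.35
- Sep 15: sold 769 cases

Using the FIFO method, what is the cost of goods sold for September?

Sep 15, 769 sold [FIFO — oldest first]: 298 @ $4.55 + 152 @ $7.20 + 256 @ $6.05 + 63 @ $5.35 = $4,336.15
Ending inventory: 293 @ $5.35 = $1,567.55

COGS = $4,336.15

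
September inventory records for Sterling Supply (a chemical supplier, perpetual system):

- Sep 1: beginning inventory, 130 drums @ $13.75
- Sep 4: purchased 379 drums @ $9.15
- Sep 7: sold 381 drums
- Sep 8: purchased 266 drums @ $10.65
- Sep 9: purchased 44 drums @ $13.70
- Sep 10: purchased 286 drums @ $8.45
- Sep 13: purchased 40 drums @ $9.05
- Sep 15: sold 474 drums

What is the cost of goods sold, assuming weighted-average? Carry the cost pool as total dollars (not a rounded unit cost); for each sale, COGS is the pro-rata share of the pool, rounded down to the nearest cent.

After Sep 1: 130 on hand, pool $1,787.50 (≈ $13.7500 each)
After Sep 4: 509 on hand, pool $5,255.35 (≈ $10.3249 each)
Sep 7, sell 381: 381/509 × $5,255.35 → $3,933.76
After Sep 8: 394 on hand, pool $4,154.49 (≈ $10.5444 each)
After Sep 9: 438 on hand, pool $4,757.29 (≈ $10.8614 each)
After Sep 10: 724 on hand, pool $7,173.99 (≈ $9.9088 each)
After Sep 13: 764 on hand, pool $7,535.99 (≈ $9.8639 each)
Sep 15, sell 474: 474/764 × $7,535.99 → $4,675.47
Total COGS = $3,933.76 + $4,675.47 = $8,609.23
Ending inventory (cost pool remaining) = $2,860.52
Check: goods available $11,469.75 = COGS $8,609.23 + ending $2,860.52

COGS = $8,609.23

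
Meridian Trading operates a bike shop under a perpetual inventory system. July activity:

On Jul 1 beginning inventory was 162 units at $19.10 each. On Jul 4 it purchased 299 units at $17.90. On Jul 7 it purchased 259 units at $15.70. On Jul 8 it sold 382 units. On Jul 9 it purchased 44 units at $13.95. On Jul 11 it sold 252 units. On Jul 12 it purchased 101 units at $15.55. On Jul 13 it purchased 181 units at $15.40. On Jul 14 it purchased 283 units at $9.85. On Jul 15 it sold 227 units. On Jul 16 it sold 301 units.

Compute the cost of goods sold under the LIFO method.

COGS = $17,213.55

Jul 8, 382 sold [LIFO — newest first]: 259 @ $15.70 + 123 @ $17.90 = $6,268.00
Jul 11, 252 sold [LIFO — newest first]: 44 @ $13.95 + 176 @ $17.90 + 32 @ $19.10 = $4,375.40
Jul 15, 227 sold [LIFO — newest first]: 227 @ $9.85 = $2,235.95
Jul 16, 301 sold [LIFO — newest first]: 56 @ $9.85 + 181 @ $15.40 + 64 @ $15.55 = $4,334.20
Total COGS = $6,268.00 + $4,375.40 + $2,235.95 + $4,334.20 = $17,213.55
Ending inventory: 130 @ $19.10 + 37 @ $15.55 = $3,058.35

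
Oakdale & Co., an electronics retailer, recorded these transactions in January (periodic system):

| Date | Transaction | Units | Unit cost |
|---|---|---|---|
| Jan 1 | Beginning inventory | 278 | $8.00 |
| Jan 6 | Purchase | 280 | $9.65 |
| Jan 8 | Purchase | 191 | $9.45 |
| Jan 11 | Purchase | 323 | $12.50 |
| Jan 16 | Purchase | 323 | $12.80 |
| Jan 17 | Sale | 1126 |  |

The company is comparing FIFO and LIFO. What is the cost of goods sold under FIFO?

FIFO COGS: 278 @ $8.00 + 280 @ $9.65 + 191 @ $9.45 + 323 @ $12.50 + 54 @ $12.80 = $11,459.65
LIFO COGS: 323 @ $12.80 + 323 @ $12.50 + 191 @ $9.45 + 280 @ $9.65 + 9 @ $8.00 = $12,750.85

COGS = $11,459.65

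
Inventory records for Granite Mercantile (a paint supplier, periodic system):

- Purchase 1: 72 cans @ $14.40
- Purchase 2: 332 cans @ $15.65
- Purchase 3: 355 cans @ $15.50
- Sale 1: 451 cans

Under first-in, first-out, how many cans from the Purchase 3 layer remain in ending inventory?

Sale 1 (451) [FIFO — oldest first]: 72 @ $14.40 + 332 @ $15.65 + 47 @ $15.50 = $6,961.10
Ending inventory: 308 @ $15.50 = $4,774.00
Check: goods available $11,735.10 = COGS $6,961.10 + ending $4,774.00

308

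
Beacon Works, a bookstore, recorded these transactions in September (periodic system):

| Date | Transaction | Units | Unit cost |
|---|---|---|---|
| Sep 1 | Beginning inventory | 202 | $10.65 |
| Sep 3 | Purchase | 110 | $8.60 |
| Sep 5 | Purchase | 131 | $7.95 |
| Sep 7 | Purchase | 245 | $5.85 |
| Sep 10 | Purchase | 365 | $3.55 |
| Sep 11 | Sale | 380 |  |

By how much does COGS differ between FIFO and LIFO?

$2,254.40

FIFO COGS: 202 @ $10.65 + 110 @ $8.60 + 68 @ $7.95 = $3,637.90
LIFO COGS: 365 @ $3.55 + 15 @ $5.85 = $1,383.50
Difference = |$3,637.90 − $1,383.50| = $2,254.40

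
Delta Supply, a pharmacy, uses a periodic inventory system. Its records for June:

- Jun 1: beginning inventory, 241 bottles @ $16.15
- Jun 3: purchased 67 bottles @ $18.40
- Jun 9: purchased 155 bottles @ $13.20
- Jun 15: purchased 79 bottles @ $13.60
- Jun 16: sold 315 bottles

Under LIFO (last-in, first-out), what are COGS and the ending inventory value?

COGS = $4,579.30; ending inventory = $3,666.05

Jun 16, 315 sold [LIFO — newest first]: 79 @ $13.60 + 155 @ $13.20 + 67 @ $18.40 + 14 @ $16.15 = $4,579.30
Ending inventory: 227 @ $16.15 = $3,666.05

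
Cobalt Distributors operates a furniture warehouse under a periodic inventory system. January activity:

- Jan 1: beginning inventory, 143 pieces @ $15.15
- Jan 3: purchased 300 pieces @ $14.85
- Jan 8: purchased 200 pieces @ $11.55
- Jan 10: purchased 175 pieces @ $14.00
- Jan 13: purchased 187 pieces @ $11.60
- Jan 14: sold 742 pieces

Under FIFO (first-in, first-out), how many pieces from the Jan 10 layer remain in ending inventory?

76

Jan 14, 742 sold [FIFO — oldest first]: 143 @ $15.15 + 300 @ $14.85 + 200 @ $11.55 + 99 @ $14.00 = $10,317.45
Ending inventory: 76 @ $14.00 + 187 @ $11.60 = $3,233.20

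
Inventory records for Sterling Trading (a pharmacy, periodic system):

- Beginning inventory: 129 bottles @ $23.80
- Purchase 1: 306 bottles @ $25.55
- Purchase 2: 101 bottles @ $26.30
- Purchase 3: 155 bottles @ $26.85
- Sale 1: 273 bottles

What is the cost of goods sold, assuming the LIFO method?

COGS = $7,252.40

Sale 1 (273) [LIFO — newest first]: 155 @ $26.85 + 101 @ $26.30 + 17 @ $25.55 = $7,252.40
Ending inventory: 129 @ $23.80 + 289 @ $25.55 = $10,454.15
Check: goods available $17,706.55 = COGS $7,252.40 + ending $10,454.15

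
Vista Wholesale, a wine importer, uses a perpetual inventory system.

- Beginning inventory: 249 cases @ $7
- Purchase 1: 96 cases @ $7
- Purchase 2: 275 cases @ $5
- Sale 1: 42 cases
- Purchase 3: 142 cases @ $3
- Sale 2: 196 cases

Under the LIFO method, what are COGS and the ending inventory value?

COGS = $906; ending inventory = $3,310

Sale 1 (42) [LIFO — newest first]: 42 @ $5 = $210
Sale 2 (196) [LIFO — newest first]: 142 @ $3 + 54 @ $5 = $696
Total COGS = $210 + $696 = $906
Ending inventory: 249 @ $7 + 96 @ $7 + 179 @ $5 = $3,310
Check: goods available $4,216 = COGS $906 + ending $3,310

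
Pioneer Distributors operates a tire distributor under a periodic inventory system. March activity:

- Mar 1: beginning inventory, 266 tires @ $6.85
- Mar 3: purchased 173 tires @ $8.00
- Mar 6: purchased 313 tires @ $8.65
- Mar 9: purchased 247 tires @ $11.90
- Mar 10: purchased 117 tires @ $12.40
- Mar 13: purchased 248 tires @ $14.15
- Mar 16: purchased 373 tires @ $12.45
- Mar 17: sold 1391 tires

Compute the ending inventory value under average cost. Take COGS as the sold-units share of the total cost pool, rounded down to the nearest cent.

Mar 17, sell 1391: 1391/1737 × $18,456.70 → $14,780.23
Ending inventory (cost pool remaining) = $3,676.47

Ending inventory = $3,676.47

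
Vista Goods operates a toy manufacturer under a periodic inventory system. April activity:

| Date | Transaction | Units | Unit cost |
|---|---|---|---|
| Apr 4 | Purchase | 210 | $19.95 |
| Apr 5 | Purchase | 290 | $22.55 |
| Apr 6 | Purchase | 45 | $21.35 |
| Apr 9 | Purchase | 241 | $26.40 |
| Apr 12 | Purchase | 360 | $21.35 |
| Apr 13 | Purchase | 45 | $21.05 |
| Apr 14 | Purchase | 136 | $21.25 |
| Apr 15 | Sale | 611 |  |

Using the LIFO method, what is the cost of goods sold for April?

COGS = $13,371.25

Apr 15, 611 sold [LIFO — newest first]: 136 @ $21.25 + 45 @ $21.05 + 360 @ $21.35 + 70 @ $26.40 = $13,371.25
Ending inventory: 210 @ $19.95 + 290 @ $22.55 + 45 @ $21.35 + 171 @ $26.40 = $16,204.15
Check: goods available $29,575.40 = COGS $13,371.25 + ending $16,204.15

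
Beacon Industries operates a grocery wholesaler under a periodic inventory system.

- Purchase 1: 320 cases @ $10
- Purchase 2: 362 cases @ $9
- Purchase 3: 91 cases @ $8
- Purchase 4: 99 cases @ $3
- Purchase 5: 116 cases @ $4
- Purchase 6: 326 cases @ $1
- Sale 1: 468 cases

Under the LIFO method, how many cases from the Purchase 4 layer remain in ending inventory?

73

Sale 1 (468) [LIFO — newest first]: 326 @ $1 + 116 @ $4 + 26 @ $3 = $868
Ending inventory: 320 @ $10 + 362 @ $9 + 91 @ $8 + 73 @ $3 = $7,405
Check: goods available $8,273 = COGS $868 + ending $7,405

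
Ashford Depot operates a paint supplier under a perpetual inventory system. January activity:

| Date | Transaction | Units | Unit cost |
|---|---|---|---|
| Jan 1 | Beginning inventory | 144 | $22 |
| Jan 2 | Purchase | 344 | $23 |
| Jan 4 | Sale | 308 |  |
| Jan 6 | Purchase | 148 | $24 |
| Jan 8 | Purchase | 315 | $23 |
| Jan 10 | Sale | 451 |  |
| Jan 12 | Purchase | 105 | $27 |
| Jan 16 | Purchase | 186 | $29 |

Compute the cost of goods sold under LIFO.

COGS = $17,593

Jan 4, 308 sold [LIFO — newest first]: 308 @ $23 = $7,084
Jan 10, 451 sold [LIFO — newest first]: 315 @ $23 + 136 @ $24 = $10,509
Total COGS = $7,084 + $10,509 = $17,593
Ending inventory: 144 @ $22 + 36 @ $23 + 12 @ $24 + 105 @ $27 + 186 @ $29 = $12,513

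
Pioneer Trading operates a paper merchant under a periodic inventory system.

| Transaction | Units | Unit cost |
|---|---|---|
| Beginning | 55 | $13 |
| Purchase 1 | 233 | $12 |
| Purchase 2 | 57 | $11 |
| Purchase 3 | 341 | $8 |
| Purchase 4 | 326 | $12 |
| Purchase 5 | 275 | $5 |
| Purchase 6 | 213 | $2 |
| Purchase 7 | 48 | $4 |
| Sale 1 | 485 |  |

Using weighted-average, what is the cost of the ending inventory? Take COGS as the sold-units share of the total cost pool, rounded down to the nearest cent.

Sale 1, sell 485: 485/1548 × $12,771.00 → $4,001.25
Ending inventory (cost pool remaining) = $8,769.75

Ending inventory = $8,769.75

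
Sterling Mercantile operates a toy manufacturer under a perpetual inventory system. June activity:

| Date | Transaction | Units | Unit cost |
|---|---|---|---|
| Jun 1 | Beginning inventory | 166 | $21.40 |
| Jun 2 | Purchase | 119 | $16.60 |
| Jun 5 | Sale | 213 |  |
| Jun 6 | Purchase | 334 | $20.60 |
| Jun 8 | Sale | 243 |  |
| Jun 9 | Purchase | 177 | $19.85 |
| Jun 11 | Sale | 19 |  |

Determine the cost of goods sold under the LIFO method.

Jun 5, 213 sold [LIFO — newest first]: 119 @ $16.60 + 94 @ $21.40 = $3,987.00
Jun 8, 243 sold [LIFO — newest first]: 243 @ $20.60 = $5,005.80
Jun 11, 19 sold [LIFO — newest first]: 19 @ $19.85 = $377.15
Total COGS = $3,987.00 + $5,005.80 + $377.15 = $9,369.95
Ending inventory: 72 @ $21.40 + 91 @ $20.60 + 158 @ $19.85 = $6,551.70

COGS = $9,369.95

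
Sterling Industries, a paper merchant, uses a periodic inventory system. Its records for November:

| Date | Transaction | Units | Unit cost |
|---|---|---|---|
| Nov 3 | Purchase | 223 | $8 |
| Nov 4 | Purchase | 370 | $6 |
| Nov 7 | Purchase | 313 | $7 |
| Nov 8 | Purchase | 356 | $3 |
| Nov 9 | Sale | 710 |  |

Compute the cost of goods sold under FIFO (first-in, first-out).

Nov 9, 710 sold [FIFO — oldest first]: 223 @ $8 + 370 @ $6 + 117 @ $7 = $4,823
Ending inventory: 196 @ $7 + 356 @ $3 = $2,440

COGS = $4,823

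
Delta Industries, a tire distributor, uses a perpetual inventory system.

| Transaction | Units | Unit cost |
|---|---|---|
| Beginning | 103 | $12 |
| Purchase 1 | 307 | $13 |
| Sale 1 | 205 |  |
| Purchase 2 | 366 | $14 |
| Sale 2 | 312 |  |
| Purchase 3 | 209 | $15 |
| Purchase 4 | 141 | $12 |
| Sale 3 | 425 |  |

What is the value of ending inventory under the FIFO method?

Ending inventory = $2,337

Sale 1 (205) [FIFO — oldest first]: 103 @ $12 + 102 @ $13 = $2,562
Sale 2 (312) [FIFO — oldest first]: 205 @ $13 + 107 @ $14 = $4,163
Sale 3 (425) [FIFO — oldest first]: 259 @ $14 + 166 @ $15 = $6,116
Total COGS = $2,562 + $4,163 + $6,116 = $12,841
Ending inventory: 43 @ $15 + 141 @ $12 = $2,337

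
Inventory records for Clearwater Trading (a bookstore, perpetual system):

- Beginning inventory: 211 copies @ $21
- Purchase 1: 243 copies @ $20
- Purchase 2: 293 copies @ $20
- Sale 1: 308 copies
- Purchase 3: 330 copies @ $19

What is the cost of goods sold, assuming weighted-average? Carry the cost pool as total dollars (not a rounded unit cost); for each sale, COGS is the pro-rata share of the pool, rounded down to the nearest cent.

COGS = $6,246.99

After Beginning: 211 on hand, pool $4,431.00 (≈ $21.0000 each)
After Purchase 1: 454 on hand, pool $9,291.00 (≈ $20.4648 each)
After Purchase 2: 747 on hand, pool $15,151.00 (≈ $20.2825 each)
Sale 1, sell 308: 308/747 × $15,151.00 → $6,246.99
After Purchase 3: 769 on hand, pool $15,174.01 (≈ $19.7321 each)
Ending inventory (cost pool remaining) = $15,174.01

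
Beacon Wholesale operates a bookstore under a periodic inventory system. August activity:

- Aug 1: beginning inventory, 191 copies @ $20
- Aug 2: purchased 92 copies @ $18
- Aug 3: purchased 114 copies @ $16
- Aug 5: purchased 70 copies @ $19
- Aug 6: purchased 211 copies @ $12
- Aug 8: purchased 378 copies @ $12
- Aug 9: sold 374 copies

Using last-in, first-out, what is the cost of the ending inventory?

Ending inventory = $11,210

Aug 9, 374 sold [LIFO — newest first]: 374 @ $12 = $4,488
Ending inventory: 191 @ $20 + 92 @ $18 + 114 @ $16 + 70 @ $19 + 211 @ $12 + 4 @ $12 = $11,210
Check: goods available $15,698 = COGS $4,488 + ending $11,210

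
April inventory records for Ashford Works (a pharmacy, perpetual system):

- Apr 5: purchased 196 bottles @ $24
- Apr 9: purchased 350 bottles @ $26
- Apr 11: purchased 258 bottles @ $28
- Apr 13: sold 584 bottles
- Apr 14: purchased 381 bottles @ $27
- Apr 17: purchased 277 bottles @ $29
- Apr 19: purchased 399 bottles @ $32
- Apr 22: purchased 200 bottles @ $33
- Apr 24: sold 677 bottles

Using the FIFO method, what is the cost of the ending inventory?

Ending inventory = $25,197

Apr 13, 584 sold [FIFO — oldest first]: 196 @ $24 + 350 @ $26 + 38 @ $28 = $14,868
Apr 24, 677 sold [FIFO — oldest first]: 220 @ $28 + 381 @ $27 + 76 @ $29 = $18,651
Total COGS = $14,868 + $18,651 = $33,519
Ending inventory: 201 @ $29 + 399 @ $32 + 200 @ $33 = $25,197
Check: goods available $58,716 = COGS $33,519 + ending $25,197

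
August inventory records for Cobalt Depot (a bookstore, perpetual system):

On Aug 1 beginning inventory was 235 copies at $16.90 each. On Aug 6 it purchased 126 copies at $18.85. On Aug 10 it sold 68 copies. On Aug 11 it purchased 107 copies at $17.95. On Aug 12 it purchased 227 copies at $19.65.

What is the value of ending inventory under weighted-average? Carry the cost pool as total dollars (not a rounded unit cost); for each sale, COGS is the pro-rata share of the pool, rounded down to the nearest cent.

After Aug 1: 235 on hand, pool $3,971.50 (≈ $16.9000 each)
After Aug 6: 361 on hand, pool $6,346.60 (≈ $17.5806 each)
Aug 10, sell 68: 68/361 × $6,346.60 → $1,195.48
After Aug 11: 400 on hand, pool $7,071.77 (≈ $17.6794 each)
After Aug 12: 627 on hand, pool $11,532.32 (≈ $18.3929 each)
Ending inventory (cost pool remaining) = $11,532.32
Check: goods available $12,727.80 = COGS $1,195.48 + ending $11,532.32

Ending inventory = $11,532.32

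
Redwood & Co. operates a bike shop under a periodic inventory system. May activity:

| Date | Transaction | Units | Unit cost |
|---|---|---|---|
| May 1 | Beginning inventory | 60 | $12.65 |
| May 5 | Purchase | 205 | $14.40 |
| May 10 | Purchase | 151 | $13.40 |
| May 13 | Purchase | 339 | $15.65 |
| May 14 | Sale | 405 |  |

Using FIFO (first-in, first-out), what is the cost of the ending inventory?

Ending inventory = $5,452.75

May 14, 405 sold [FIFO — oldest first]: 60 @ $12.65 + 205 @ $14.40 + 140 @ $13.40 = $5,587.00
Ending inventory: 11 @ $13.40 + 339 @ $15.65 = $5,452.75
Check: goods available $11,039.75 = COGS $5,587.00 + ending $5,452.75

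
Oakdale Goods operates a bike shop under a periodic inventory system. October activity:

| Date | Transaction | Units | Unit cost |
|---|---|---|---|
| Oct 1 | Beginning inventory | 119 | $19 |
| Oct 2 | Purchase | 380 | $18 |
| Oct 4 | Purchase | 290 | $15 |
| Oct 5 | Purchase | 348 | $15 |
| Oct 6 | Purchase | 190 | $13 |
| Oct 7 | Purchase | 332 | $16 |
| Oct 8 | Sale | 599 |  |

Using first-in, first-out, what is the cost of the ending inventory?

Ending inventory = $15,852

Oct 8, 599 sold [FIFO — oldest first]: 119 @ $19 + 380 @ $18 + 100 @ $15 = $10,601
Ending inventory: 190 @ $15 + 348 @ $15 + 190 @ $13 + 332 @ $16 = $15,852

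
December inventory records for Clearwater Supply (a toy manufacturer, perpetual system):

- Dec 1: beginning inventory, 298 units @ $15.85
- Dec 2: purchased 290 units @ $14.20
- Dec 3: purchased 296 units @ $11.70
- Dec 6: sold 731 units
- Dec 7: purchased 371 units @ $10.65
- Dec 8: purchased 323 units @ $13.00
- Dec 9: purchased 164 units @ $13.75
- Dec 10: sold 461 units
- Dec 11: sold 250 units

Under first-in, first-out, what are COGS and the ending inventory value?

COGS = $18,686.65; ending inventory = $4,023.00

Dec 6, 731 sold [FIFO — oldest first]: 298 @ $15.85 + 290 @ $14.20 + 143 @ $11.70 = $10,514.40
Dec 10, 461 sold [FIFO — oldest first]: 153 @ $11.70 + 308 @ $10.65 = $5,070.30
Dec 11, 250 sold [FIFO — oldest first]: 63 @ $10.65 + 187 @ $13.00 = $3,101.95
Total COGS = $10,514.40 + $5,070.30 + $3,101.95 = $18,686.65
Ending inventory: 136 @ $13.00 + 164 @ $13.75 = $4,023.00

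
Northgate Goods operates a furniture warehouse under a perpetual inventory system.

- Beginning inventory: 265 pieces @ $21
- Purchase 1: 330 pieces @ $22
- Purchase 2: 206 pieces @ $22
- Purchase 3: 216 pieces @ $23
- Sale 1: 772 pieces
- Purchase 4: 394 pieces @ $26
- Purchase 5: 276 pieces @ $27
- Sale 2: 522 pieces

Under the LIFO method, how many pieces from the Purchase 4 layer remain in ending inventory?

Sale 1 (772) [LIFO — newest first]: 216 @ $23 + 206 @ $22 + 330 @ $22 + 20 @ $21 = $17,180
Sale 2 (522) [LIFO — newest first]: 276 @ $27 + 246 @ $26 = $13,848
Total COGS = $17,180 + $13,848 = $31,028
Ending inventory: 245 @ $21 + 148 @ $26 = $8,993
Check: goods available $40,021 = COGS $31,028 + ending $8,993

148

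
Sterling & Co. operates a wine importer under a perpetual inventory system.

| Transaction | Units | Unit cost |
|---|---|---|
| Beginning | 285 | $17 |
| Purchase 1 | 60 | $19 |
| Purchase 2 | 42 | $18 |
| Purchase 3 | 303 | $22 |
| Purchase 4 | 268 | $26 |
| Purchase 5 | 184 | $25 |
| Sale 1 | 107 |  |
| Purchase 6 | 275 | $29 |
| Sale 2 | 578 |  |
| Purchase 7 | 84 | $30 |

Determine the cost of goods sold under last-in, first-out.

Sale 1 (107) [LIFO — newest first]: 107 @ $25 = $2,675
Sale 2 (578) [LIFO — newest first]: 275 @ $29 + 77 @ $25 + 226 @ $26 = $15,776
Total COGS = $2,675 + $15,776 = $18,451
Ending inventory: 285 @ $17 + 60 @ $19 + 42 @ $18 + 303 @ $22 + 42 @ $26 + 84 @ $30 = $17,019

COGS = $18,451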